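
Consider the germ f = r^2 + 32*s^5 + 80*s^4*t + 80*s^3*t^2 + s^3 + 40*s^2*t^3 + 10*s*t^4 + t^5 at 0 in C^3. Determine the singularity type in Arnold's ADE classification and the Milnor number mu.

Type E_{8}, Milnor number mu = 8.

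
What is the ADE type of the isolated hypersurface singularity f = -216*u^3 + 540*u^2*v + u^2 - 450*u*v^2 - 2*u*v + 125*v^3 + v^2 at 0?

A2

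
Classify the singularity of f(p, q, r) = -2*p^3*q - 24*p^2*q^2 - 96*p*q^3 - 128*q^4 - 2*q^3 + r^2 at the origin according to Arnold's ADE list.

The Hessian of f at 0 is [[0, 0, 0], [0, 0, 0], [0, 0, 2]] with rank 1, so corank 2. A Groebner basis of the Jacobian ideal J(f) in C{p,q,r} is {p^3 - 48*p*q^2 + 3*q^2, p^2*q + 8*p*q^2, q^3, r}; counting standard monomials gives mu = 7. Corank 2; j^3 = -2*q^3 is a perfect cube, so E-series; the 4-jet and mu = 7 give E_7.

E_{7}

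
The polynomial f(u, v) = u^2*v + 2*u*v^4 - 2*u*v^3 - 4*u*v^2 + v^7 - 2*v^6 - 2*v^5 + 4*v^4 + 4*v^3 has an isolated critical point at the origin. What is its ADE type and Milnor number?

Type D_{6}, Milnor number mu = 6.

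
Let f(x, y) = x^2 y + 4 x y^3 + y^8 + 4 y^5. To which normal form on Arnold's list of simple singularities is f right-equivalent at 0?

D_{9}

The Hessian of f at 0 is [[0, 0], [0, 0]] with rank 0, so corank 2. A Groebner basis of the Jacobian ideal J(f) in C{x,y} is {x^4, x^3*y - x^2 - 2*x*y^2, x^3/2 + x^2*y^2, x*y/2 + y^3}; counting standard monomials gives mu = 9. Corank 2; j^3 = x^2*y has shape L^2 M (L != M), so D-series; mu = 9 gives D_9.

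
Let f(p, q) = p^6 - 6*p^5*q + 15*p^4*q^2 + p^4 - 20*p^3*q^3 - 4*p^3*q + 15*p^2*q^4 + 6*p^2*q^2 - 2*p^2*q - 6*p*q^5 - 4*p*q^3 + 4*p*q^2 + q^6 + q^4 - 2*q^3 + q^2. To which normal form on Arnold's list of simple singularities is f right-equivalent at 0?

The Hessian of f at 0 is [[0, 0], [0, 2]] with rank 1, so corank 1. A Groebner basis of the Jacobian ideal J(f) in C{p,q} is {p*q^2, q^3, p^2 - 2*p*q + q^2 - q}; counting standard monomials gives mu = 5. Corank 1: A-series; mu = 5 gives A_5.

A_{5}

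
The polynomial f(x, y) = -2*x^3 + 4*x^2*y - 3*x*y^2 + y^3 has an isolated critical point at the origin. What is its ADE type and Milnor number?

Type D_{4}, Milnor number mu = 4.

The Hessian of f at 0 has rank 0. Corank 2; j^3 = -(x - y)*(2*x^2 - 2*x*y + y^2) splits into three distinct lines over C (the quadratic factor has nonzero discriminant), so D_4.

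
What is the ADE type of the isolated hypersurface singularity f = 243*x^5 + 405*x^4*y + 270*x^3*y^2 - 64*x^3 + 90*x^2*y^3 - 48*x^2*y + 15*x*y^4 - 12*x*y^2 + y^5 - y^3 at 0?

E8

The Hessian of f at 0 is [[0, 0], [0, 0]] with rank 0, so corank 2. A Groebner basis of the Jacobian ideal J(f) in C{x,y} is {y^5, x*y^3 + 13*y^4/48, x^2 + x*y/2 + y^2/16}; counting standard monomials gives mu = 8. Corank 2; j^3 = -(4*x + y)^3 is a perfect cube, so E-series; the 5-jet and mu = 8 give E_8.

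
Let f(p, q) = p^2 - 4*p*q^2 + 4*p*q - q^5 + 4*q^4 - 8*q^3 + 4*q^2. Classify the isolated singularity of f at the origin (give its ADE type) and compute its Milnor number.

Type A_{4}, Milnor number mu = 4.

The Hessian of f at 0 has rank 1. Corank 1: A-series; mu = 4 gives A_4.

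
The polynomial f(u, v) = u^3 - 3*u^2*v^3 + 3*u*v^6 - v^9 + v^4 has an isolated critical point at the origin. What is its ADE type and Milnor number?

Type E_6, Milnor number mu = 6.

The Hessian of f at 0 has rank 0. Corank 2; j^3 = u^3 is a perfect cube, so E-series; the 4-jet and mu = 6 give E_6.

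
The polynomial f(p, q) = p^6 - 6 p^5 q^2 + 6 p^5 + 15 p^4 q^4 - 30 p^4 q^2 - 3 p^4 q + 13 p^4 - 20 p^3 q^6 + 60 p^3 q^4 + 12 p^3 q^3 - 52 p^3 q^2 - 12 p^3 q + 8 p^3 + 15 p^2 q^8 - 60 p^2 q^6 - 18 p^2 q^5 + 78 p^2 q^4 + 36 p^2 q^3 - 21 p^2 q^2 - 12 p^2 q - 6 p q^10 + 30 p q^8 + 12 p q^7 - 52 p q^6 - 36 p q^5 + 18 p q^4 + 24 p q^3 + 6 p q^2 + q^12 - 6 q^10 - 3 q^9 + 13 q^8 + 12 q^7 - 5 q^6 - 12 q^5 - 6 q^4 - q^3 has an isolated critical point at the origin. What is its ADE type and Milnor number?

Type E_{6}, Milnor number mu = 6.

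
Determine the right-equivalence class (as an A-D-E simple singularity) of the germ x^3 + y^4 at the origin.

E_{6}

The Hessian of f at 0 has rank 0. Corank 2; j^3 = x^3 is a perfect cube, so E-series; the 4-jet and mu = 6 give E_6.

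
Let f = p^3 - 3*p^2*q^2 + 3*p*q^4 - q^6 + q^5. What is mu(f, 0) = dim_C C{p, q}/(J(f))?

8

The Hessian of f at 0 has rank 0. Corank 2; j^3 = p^3 is a perfect cube, so E-series; the 5-jet and mu = 8 give E_8.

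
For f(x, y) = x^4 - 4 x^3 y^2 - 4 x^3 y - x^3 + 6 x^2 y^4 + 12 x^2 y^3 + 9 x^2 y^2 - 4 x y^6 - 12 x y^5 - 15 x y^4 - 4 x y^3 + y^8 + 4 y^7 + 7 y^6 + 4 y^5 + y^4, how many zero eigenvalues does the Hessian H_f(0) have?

2

Hessian at 0 has rank 0.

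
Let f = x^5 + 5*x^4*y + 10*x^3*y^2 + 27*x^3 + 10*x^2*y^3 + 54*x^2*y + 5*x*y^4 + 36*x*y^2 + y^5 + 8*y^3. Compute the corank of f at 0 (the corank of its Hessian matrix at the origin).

Hessian at 0 has rank 0.

2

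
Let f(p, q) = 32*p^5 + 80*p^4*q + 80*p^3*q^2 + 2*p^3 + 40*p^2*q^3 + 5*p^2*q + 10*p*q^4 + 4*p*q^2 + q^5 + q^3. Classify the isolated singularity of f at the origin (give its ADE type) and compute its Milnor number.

Type D_{6}, Milnor number mu = 6.

The Hessian of f at 0 has rank 0. Corank 2; j^3 = (p + q)^2*(2*p + q) has shape L^2 M (L != M), so D-series; mu = 6 gives D_6.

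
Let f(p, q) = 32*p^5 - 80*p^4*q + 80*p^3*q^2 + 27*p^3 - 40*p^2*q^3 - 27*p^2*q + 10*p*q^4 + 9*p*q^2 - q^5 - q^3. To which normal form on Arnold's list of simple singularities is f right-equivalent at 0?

E_8

The Hessian of f at 0 has rank 0. Corank 2; j^3 = (3*p - q)^3 is a perfect cube, so E-series; the 5-jet and mu = 8 give E_8.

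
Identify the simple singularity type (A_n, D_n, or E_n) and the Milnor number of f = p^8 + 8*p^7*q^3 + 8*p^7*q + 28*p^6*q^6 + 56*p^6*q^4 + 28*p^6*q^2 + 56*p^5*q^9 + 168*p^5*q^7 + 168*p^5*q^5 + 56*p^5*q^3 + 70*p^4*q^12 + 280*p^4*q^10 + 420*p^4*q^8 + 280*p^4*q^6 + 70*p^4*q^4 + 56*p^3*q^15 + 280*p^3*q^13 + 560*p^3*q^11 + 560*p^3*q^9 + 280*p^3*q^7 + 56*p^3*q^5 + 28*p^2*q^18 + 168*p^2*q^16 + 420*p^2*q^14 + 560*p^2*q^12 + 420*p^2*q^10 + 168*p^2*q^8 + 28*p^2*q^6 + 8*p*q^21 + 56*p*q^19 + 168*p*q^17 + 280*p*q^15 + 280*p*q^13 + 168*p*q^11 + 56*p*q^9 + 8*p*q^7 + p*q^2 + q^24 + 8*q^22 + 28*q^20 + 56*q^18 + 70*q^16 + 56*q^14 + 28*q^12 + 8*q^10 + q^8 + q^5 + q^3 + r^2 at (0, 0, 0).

The Hessian of f at 0 has rank 1. Corank 2; j^3 = q^2*(p + q) has shape L^2 M (L != M), so D-series; mu = 9 gives D_9.

Type D9, Milnor number mu = 9.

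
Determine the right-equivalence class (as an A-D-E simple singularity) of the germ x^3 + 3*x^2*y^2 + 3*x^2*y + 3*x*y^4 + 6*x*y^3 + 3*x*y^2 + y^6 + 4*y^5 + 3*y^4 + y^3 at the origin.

The Hessian of f at 0 has rank 0. Corank 2; j^3 = (x + y)^3 is a perfect cube, so E-series; the 5-jet and mu = 8 give E_8.

E_{8}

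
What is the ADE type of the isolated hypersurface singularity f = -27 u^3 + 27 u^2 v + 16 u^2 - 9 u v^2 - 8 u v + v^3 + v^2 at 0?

The Hessian of f at 0 is [[32, -8], [-8, 2]] with rank 1, so corank 1. A Groebner basis of the Jacobian ideal J(f) in C{u,v} is {v^2, u - v/4}; counting standard monomials gives mu = 2. Corank 1: A-series; mu = 2 gives A_2.

A2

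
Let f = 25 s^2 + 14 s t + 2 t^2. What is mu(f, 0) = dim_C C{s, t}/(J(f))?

1

The Hessian of f at 0 is [[50, 14], [14, 4]] with rank 2, so corank 0. A Groebner basis of the Jacobian ideal J(f) in C{s,t} is {s, t}; counting standard monomials gives mu = 1. Corank 0: nondegenerate Morse point, so A_1.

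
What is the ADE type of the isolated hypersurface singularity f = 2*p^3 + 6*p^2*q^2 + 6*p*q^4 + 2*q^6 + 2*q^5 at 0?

The Hessian of f at 0 has rank 0. Corank 2; j^3 = 2*p^3 is a perfect cube, so E-series; the 5-jet and mu = 8 give E_8.

E_8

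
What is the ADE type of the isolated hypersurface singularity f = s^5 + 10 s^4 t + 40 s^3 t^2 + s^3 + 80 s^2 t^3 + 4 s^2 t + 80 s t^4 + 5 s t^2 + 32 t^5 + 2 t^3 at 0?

D_6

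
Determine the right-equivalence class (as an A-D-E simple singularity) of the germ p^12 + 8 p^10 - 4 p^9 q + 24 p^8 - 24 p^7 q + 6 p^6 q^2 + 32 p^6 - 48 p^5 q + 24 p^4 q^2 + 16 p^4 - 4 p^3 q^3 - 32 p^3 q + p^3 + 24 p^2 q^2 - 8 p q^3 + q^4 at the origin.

E_{6}

The Hessian of f at 0 has rank 0. Corank 2; j^3 = p^3 is a perfect cube, so E-series; the 4-jet and mu = 6 give E_6.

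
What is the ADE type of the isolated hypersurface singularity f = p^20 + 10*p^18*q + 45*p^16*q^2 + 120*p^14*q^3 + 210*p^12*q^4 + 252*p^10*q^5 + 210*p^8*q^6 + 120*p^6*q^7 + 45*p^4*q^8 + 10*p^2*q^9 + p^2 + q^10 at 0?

The Hessian of f at 0 has rank 1. Corank 1: A-series; mu = 9 gives A_9.

A9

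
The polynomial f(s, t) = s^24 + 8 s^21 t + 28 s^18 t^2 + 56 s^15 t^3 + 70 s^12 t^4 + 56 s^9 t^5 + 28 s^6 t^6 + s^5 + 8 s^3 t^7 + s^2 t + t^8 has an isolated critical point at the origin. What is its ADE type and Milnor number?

The Hessian of f at 0 is [[0, 0], [0, 0]] with rank 0, so corank 2. A Groebner basis of the Jacobian ideal J(f) in C{s,t} is {s^2/8 + t^7, s^3, s*t}; counting standard monomials gives mu = 9. Corank 2; j^3 = s^2*t has shape L^2 M (L != M), so D-series; mu = 9 gives D_9.

Type D_{9}, Milnor number mu = 9.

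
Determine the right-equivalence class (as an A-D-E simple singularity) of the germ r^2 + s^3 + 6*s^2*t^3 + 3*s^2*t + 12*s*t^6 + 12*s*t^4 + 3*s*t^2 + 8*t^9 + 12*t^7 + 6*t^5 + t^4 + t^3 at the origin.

E6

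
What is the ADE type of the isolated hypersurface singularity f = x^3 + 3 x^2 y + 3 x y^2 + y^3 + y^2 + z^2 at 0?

The Hessian of f at 0 has rank 2. Corank 1: A-series; mu = 2 gives A_2.

A_{2}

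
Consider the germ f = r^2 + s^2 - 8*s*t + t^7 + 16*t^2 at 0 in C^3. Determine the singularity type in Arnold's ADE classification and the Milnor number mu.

Type A_{6}, Milnor number mu = 6.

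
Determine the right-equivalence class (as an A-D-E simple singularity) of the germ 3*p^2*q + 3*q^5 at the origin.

The Hessian of f at 0 is [[0, 0], [0, 0]] with rank 0, so corank 2. A Groebner basis of the Jacobian ideal J(f) in C{p,q} is {p^2/5 + q^4, p^3, p*q}; counting standard monomials gives mu = 6. Corank 2; j^3 = 3*p^2*q has shape L^2 M (L != M), so D-series; mu = 6 gives D_6.

D_{6}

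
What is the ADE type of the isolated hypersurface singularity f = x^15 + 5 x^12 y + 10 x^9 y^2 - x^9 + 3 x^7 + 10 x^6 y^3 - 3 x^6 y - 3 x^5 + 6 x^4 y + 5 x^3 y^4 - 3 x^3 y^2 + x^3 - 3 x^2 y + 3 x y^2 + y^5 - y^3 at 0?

E8

The Hessian of f at 0 is [[0, 0], [0, 0]] with rank 0, so corank 2. A Groebner basis of the Jacobian ideal J(f) in C{x,y} is {-x^2/2 + x*y^3 + x*y - y^2/2, y^4, x^3 - 3*x*y^2 + 2*y^3, x^2*y - 2*x*y^2 + y^3}; counting standard monomials gives mu = 8. Corank 2; j^3 = (x - y)^3 is a perfect cube, so E-series; the 5-jet and mu = 8 give E_8.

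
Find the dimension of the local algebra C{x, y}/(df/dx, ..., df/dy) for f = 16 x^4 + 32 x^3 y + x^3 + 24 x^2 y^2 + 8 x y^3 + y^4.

6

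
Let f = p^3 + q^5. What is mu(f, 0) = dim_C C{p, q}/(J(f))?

The Hessian of f at 0 is [[0, 0], [0, 0]] with rank 0, so corank 2. A Groebner basis of the Jacobian ideal J(f) in C{p,q} is {q^4, p^2}; counting standard monomials gives mu = 8. Corank 2; j^3 = p^3 is a perfect cube, so E-series; the 5-jet and mu = 8 give E_8.

8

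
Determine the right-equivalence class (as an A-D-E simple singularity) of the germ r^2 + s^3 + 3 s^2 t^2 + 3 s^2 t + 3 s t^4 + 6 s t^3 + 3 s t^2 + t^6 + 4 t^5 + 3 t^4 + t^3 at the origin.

The Hessian of f at 0 has rank 1. Corank 2; j^3 = (s + t)^3 is a perfect cube, so E-series; the 5-jet and mu = 8 give E_8.

E_8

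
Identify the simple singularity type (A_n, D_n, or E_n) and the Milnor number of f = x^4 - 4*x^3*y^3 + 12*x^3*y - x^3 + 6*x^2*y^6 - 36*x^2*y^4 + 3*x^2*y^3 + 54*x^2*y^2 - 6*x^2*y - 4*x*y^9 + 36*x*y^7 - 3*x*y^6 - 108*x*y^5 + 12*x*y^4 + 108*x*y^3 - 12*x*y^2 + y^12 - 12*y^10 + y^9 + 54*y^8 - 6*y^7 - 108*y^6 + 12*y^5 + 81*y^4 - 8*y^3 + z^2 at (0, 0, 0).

Type E_6, Milnor number mu = 6.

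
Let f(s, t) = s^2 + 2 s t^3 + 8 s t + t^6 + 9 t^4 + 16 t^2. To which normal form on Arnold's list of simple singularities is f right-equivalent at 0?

A3

The Hessian of f at 0 has rank 1. Corank 1: A-series; mu = 3 gives A_3.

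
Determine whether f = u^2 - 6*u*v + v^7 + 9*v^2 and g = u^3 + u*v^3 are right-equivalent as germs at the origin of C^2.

No.

The Hessian of f at 0 is [[2, -6], [-6, 18]] with rank 1, so corank 1. A Groebner basis of the Jacobian ideal J(f) in C{u,v} is {v^6, u - 3*v}; counting standard monomials gives mu = 6. Corank 1: A-series; mu = 6 gives A_6. The Hessian of g at 0 is [[0, 0], [0, 0]] with rank 0, so corank 2. A Groebner basis of the Jacobian ideal J(g) in C{u,v} is {u^3, u*v^2, 3*u^2 + v^3}; counting standard monomials gives mu = 7. Corank 2; j^3 = u^3 is a perfect cube, so E-series; the 4-jet and mu = 7 give E_7. f is A_6 but g is E_7, hence not right-equivalent.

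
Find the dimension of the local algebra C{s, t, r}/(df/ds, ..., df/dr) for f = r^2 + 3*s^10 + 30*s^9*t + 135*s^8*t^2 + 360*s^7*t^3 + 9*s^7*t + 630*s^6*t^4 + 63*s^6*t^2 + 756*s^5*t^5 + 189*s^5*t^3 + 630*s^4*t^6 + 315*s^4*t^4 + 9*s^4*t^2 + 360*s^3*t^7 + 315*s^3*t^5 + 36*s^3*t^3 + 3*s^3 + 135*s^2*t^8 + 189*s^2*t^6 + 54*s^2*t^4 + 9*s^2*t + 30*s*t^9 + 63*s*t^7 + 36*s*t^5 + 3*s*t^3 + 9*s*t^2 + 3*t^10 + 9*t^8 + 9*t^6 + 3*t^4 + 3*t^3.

7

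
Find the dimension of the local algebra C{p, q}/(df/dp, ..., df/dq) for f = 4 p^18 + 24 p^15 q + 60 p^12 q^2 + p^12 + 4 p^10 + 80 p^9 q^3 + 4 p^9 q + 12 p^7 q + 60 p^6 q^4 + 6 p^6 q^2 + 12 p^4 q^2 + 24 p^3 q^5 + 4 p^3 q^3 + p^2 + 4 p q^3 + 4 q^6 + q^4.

3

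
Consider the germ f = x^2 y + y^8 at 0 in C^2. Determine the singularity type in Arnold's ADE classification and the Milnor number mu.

Type D9, Milnor number mu = 9.

The Hessian of f at 0 is [[0, 0], [0, 0]] with rank 0, so corank 2. A Groebner basis of the Jacobian ideal J(f) in C{x,y} is {x^2/8 + y^7, x^3, x*y}; counting standard monomials gives mu = 9. Corank 2; j^3 = x^2*y has shape L^2 M (L != M), so D-series; mu = 9 gives D_9.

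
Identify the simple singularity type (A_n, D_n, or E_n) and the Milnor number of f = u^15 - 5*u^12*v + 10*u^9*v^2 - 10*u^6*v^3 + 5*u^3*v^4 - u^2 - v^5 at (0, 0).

Type A_{4}, Milnor number mu = 4.

The Hessian of f at 0 has rank 1. Corank 1: A-series; mu = 4 gives A_4.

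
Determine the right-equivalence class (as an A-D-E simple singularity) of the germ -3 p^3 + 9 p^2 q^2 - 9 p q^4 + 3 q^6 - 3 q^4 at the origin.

The Hessian of f at 0 has rank 0. Corank 2; j^3 = -3*p^3 is a perfect cube, so E-series; the 4-jet and mu = 6 give E_6.

E_{6}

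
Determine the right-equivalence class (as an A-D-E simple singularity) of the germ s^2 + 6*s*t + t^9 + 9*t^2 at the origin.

A8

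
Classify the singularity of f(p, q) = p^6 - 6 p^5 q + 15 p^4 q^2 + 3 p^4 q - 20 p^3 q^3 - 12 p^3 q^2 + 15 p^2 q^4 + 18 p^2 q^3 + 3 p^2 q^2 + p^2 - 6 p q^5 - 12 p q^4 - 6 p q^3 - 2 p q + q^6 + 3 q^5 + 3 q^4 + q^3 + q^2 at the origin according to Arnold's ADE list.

A_2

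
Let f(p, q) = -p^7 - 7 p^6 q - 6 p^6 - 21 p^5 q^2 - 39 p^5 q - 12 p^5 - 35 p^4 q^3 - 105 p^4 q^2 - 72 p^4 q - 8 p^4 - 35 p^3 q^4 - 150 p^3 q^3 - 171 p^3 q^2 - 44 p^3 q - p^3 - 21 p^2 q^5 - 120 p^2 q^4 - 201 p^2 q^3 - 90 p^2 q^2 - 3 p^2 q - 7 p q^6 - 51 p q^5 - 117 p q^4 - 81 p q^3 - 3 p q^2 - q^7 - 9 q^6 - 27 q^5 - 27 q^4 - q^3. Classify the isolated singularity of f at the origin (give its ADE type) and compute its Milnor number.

The Hessian of f at 0 is [[0, 0], [0, 0]] with rank 0, so corank 2. A Groebner basis of the Jacobian ideal J(f) in C{p,q} is {3*p^2/4 + 3*p*q/2 + q^4 + q^3/4 + 3*q^2/4, p^3 + 15*p^2/4 + 15*p*q/2 + 9*q^3/4 + 15*q^2/4, p^2*q - 9*p^2/4 - 9*p*q/2 - 7*q^3/4 - 9*q^2/4, p^2 + p*q^2 + 2*p*q + 4*q^3/3 + q^2}; counting standard monomials gives mu = 7. Corank 2; j^3 = -(p + q)^3 is a perfect cube, so E-series; the 4-jet and mu = 7 give E_7.

Type E7, Milnor number mu = 7.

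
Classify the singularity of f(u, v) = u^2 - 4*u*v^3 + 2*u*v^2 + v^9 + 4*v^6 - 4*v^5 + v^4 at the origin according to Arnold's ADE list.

A8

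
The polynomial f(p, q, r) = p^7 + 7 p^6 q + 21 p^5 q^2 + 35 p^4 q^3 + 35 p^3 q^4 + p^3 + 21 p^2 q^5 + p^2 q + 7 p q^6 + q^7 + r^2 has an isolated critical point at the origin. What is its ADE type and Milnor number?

Type D_8, Milnor number mu = 8.

The Hessian of f at 0 is [[0, 0, 0], [0, 0, 0], [0, 0, 2]] with rank 1, so corank 2. A Groebner basis of the Jacobian ideal J(f) in C{p,q,r} is {-p*q/7 + q^6, p*q^2, p^2 + p*q, r}; counting standard monomials gives mu = 8. Corank 2; j^3 = p^2*(p + q) has shape L^2 M (L != M), so D-series; mu = 8 gives D_8.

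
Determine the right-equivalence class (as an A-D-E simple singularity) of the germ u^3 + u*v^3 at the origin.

E_7

The Hessian of f at 0 has rank 0. Corank 2; j^3 = u^3 is a perfect cube, so E-series; the 4-jet and mu = 7 give E_7.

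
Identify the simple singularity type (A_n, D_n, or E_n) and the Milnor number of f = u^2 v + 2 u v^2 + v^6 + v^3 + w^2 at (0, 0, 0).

The Hessian of f at 0 has rank 1. Corank 2; j^3 = v*(u + v)^2 has shape L^2 M (L != M), so D-series; mu = 7 gives D_7.

Type D7, Milnor number mu = 7.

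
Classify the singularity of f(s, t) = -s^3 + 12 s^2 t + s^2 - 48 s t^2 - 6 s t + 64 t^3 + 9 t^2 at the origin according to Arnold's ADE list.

A2

The Hessian of f at 0 is [[2, -6], [-6, 18]] with rank 1, so corank 1. A Groebner basis of the Jacobian ideal J(f) in C{s,t} is {t^2, s - 3*t}; counting standard monomials gives mu = 2. Corank 1: A-series; mu = 2 gives A_2.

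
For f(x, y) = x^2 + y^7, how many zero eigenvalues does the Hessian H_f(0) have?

1

The Hessian at 0 is [[2, 0], [0, 0]] of rank 1; hence corank 1.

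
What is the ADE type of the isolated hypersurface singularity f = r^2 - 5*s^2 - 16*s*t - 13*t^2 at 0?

A_1

The Hessian of f at 0 has rank 3. Corank 0: nondegenerate Morse point, so A_1.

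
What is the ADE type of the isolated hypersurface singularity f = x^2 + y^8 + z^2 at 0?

A7

The Hessian of f at 0 has rank 2. Corank 1: A-series; mu = 7 gives A_7.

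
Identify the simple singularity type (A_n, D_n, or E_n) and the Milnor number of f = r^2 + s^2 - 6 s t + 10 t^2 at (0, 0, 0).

Type A_1, Milnor number mu = 1.

The Hessian of f at 0 is [[2, -6, 0], [-6, 20, 0], [0, 0, 2]] with rank 3, so corank 0. A Groebner basis of the Jacobian ideal J(f) in C{s,t,r} is {s, t, r}; counting standard monomials gives mu = 1. Corank 0: nondegenerate Morse point, so A_1.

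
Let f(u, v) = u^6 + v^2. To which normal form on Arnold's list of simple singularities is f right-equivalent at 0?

A5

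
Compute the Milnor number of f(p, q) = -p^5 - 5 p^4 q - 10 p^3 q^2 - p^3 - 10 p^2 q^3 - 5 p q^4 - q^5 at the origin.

8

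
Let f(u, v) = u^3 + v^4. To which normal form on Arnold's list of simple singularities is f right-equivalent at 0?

E_6

The Hessian of f at 0 is [[0, 0], [0, 0]] with rank 0, so corank 2. A Groebner basis of the Jacobian ideal J(f) in C{u,v} is {v^3, u^2}; counting standard monomials gives mu = 6. Corank 2; j^3 = u^3 is a perfect cube, so E-series; the 4-jet and mu = 6 give E_6.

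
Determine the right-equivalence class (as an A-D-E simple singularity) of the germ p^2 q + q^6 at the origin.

D7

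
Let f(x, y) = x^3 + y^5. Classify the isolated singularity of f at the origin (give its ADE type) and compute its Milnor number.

The Hessian of f at 0 has rank 0. Corank 2; j^3 = x^3 is a perfect cube, so E-series; the 5-jet and mu = 8 give E_8.

Type E_8, Milnor number mu = 8.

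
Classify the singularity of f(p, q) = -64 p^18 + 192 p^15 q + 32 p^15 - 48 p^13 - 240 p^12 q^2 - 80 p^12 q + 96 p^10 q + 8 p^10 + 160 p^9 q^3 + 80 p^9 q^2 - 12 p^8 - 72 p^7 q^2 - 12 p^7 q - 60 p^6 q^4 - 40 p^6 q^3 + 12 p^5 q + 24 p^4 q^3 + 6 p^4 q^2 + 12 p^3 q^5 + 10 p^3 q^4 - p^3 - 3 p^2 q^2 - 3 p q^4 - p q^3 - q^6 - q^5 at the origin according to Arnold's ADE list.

E_7

The Hessian of f at 0 is [[0, 0], [0, 0]] with rank 0, so corank 2. A Groebner basis of the Jacobian ideal J(f) in C{p,q} is {-p^2 + q^4 - q^3/3, p^3, p^2*q + p^2/3 + q^3/9, p^2 + p*q^2 + q^3/3}; counting standard monomials gives mu = 7. Corank 2; j^3 = -p^3 is a perfect cube, so E-series; the 4-jet and mu = 7 give E_7.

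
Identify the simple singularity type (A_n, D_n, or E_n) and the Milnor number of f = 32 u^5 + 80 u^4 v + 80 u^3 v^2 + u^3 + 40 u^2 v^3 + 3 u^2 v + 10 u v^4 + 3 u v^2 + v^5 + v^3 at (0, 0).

Type E_8, Milnor number mu = 8.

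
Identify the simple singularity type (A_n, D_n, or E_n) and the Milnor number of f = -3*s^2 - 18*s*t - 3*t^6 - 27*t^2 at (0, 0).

Type A_{5}, Milnor number mu = 5.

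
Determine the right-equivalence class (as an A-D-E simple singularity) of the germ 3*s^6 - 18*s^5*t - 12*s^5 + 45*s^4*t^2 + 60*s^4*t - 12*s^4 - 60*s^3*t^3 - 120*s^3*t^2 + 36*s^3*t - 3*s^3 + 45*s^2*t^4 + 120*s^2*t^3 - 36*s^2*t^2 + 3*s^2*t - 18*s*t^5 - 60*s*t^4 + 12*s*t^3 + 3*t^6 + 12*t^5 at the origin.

D_{7}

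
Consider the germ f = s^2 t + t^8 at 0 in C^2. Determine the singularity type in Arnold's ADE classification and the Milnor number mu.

The Hessian of f at 0 is [[0, 0], [0, 0]] with rank 0, so corank 2. A Groebner basis of the Jacobian ideal J(f) in C{s,t} is {s^2/8 + t^7, s^3, s*t}; counting standard monomials gives mu = 9. Corank 2; j^3 = s^2*t has shape L^2 M (L != M), so D-series; mu = 9 gives D_9.

Type D9, Milnor number mu = 9.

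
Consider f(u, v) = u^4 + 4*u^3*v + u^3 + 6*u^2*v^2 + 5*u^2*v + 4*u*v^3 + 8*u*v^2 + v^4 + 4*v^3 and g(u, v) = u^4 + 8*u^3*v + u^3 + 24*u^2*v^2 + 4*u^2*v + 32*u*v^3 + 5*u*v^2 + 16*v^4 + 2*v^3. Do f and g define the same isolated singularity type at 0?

The Hessian of f at 0 has rank 0. Corank 2; j^3 = (u + v)*(u + 2*v)^2 has shape L^2 M (L != M), so D-series; mu = 5 gives D_5. The Hessian of g at 0 has rank 0. Corank 2; j^3 = (u + v)^2*(u + 2*v) has shape L^2 M (L != M), so D-series; mu = 5 gives D_5. Both have type D_5, hence right-equivalent.

Yes.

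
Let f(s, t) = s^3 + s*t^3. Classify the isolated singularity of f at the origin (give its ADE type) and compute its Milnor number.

Type E_7, Milnor number mu = 7.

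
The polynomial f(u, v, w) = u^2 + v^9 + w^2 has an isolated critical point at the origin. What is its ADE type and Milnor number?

Type A_{8}, Milnor number mu = 8.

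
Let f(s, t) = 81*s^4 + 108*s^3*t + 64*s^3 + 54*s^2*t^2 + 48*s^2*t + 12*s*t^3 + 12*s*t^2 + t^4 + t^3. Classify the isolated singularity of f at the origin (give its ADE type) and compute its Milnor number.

The Hessian of f at 0 is [[0, 0], [0, 0]] with rank 0, so corank 2. A Groebner basis of the Jacobian ideal J(f) in C{s,t} is {t^4, s*t^2 + 5*t^3/18, s^2 + s*t/2 + t^2/16}; counting standard monomials gives mu = 6. Corank 2; j^3 = (4*s + t)^3 is a perfect cube, so E-series; the 4-jet and mu = 6 give E_6.

Type E6, Milnor number mu = 6.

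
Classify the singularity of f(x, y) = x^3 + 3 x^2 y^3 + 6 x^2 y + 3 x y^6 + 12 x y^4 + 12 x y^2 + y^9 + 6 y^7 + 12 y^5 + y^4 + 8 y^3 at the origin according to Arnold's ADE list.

E_6

The Hessian of f at 0 has rank 0. Corank 2; j^3 = (x + 2*y)^3 is a perfect cube, so E-series; the 4-jet and mu = 6 give E_6.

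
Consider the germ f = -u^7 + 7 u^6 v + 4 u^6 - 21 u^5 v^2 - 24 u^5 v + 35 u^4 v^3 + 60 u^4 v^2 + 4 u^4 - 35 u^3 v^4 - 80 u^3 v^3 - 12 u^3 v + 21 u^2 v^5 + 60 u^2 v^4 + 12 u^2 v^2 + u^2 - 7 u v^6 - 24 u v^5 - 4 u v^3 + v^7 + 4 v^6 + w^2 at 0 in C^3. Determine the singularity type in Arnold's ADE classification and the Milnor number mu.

Type A6, Milnor number mu = 6.

The Hessian of f at 0 is [[2, 0, 0], [0, 0, 0], [0, 0, 2]] with rank 2, so corank 1. A Groebner basis of the Jacobian ideal J(f) in C{u,v,w} is {-u*v/2 + v^4, u*v^2 + u/6 - v^3/3, u^2, w}; counting standard monomials gives mu = 6. Corank 1: A-series; mu = 6 gives A_6.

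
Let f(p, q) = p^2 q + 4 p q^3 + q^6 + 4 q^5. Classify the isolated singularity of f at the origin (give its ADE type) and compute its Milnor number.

Type D_{7}, Milnor number mu = 7.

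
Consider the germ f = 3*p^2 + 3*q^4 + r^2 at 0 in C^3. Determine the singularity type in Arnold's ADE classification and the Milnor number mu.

The Hessian of f at 0 is [[6, 0, 0], [0, 0, 0], [0, 0, 2]] with rank 2, so corank 1. A Groebner basis of the Jacobian ideal J(f) in C{p,q,r} is {q^3, p, r}; counting standard monomials gives mu = 3. Corank 1: A-series; mu = 3 gives A_3.

Type A3, Milnor number mu = 3.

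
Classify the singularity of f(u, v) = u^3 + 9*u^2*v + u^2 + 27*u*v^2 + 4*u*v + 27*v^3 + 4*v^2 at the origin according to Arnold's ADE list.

A2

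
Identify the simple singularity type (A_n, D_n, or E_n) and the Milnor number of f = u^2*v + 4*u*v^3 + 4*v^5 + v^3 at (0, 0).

The Hessian of f at 0 has rank 0. Corank 2; j^3 = v*(u^2 + v^2) splits into three distinct lines over C (the quadratic factor has nonzero discriminant), so D_4.

Type D_4, Milnor number mu = 4.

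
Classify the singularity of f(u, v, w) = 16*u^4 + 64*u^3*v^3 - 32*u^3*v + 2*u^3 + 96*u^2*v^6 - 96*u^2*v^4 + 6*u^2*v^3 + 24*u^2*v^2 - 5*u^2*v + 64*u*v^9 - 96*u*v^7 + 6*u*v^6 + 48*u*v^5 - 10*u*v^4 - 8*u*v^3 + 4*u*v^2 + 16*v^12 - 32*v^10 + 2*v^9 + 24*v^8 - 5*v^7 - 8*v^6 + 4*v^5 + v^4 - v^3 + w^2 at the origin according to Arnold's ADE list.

D_{5}

The Hessian of f at 0 has rank 1. Corank 2; j^3 = (u - v)^2*(2*u - v) has shape L^2 M (L != M), so D-series; mu = 5 gives D_5.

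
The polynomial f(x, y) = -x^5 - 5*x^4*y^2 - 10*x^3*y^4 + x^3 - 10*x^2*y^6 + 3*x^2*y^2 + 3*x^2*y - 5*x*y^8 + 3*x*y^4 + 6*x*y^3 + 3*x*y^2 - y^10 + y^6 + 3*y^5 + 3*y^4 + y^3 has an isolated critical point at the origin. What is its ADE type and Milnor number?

Type E8, Milnor number mu = 8.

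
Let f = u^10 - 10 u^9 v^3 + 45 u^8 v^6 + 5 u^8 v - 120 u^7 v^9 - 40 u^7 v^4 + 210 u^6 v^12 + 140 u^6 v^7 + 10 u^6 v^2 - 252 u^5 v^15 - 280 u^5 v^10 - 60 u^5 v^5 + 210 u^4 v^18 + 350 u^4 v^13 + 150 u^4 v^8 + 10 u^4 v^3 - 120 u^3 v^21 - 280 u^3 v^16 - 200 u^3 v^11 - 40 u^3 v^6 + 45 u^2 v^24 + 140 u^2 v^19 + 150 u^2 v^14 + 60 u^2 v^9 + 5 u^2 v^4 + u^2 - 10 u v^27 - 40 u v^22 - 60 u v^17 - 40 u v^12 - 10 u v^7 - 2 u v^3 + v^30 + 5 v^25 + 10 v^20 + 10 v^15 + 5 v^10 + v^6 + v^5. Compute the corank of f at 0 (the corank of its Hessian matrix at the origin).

1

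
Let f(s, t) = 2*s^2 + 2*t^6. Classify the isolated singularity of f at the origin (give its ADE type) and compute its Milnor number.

Type A_{5}, Milnor number mu = 5.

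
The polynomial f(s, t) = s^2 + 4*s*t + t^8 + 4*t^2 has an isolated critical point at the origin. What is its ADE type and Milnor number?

Type A_7, Milnor number mu = 7.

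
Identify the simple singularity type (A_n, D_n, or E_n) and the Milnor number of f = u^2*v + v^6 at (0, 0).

Type D7, Milnor number mu = 7.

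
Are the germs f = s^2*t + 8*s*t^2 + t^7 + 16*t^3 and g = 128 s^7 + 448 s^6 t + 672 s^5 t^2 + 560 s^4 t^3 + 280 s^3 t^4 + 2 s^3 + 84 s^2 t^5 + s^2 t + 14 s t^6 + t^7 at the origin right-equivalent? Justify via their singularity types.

The Hessian of f at 0 has rank 0. Corank 2; j^3 = t*(s + 4*t)^2 has shape L^2 M (L != M), so D-series; mu = 8 gives D_8. The Hessian of g at 0 has rank 0. Corank 2; j^3 = s^2*(2*s + t) has shape L^2 M (L != M), so D-series; mu = 8 gives D_8. Both have type D_8, hence right-equivalent.

Yes.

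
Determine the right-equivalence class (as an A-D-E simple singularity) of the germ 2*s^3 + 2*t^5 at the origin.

E_8

The Hessian of f at 0 is [[0, 0], [0, 0]] with rank 0, so corank 2. A Groebner basis of the Jacobian ideal J(f) in C{s,t} is {t^4, s^2}; counting standard monomials gives mu = 8. Corank 2; j^3 = 2*s^3 is a perfect cube, so E-series; the 5-jet and mu = 8 give E_8.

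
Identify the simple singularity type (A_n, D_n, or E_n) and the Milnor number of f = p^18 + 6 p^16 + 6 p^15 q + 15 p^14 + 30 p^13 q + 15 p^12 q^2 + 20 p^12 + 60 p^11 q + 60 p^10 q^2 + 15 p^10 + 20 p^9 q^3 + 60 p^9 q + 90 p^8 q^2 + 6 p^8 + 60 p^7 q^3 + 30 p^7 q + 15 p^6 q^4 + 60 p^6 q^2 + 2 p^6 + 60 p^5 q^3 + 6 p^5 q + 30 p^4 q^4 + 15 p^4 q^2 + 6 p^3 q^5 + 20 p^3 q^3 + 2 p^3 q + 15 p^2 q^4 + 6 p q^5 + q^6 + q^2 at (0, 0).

The Hessian of f at 0 has rank 1. Corank 1: A-series; mu = 5 gives A_5.

Type A5, Milnor number mu = 5.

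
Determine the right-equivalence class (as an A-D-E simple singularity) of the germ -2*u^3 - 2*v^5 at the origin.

The Hessian of f at 0 has rank 0. Corank 2; j^3 = -2*u^3 is a perfect cube, so E-series; the 5-jet and mu = 8 give E_8.

E8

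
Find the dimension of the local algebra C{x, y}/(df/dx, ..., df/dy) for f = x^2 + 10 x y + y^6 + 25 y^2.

The Hessian of f at 0 has rank 1. Corank 1: A-series; mu = 5 gives A_5.

5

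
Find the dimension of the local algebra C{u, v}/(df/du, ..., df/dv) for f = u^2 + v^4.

The Hessian of f at 0 has rank 1. Corank 1: A-series; mu = 3 gives A_3.

3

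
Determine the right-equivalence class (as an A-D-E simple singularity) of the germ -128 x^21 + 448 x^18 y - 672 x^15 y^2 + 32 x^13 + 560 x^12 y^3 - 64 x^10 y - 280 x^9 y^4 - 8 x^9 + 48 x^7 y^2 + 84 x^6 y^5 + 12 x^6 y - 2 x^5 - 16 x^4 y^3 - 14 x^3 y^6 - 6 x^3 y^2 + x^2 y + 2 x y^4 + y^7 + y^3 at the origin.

D_{4}

The Hessian of f at 0 is [[0, 0], [0, 0]] with rank 0, so corank 2. A Groebner basis of the Jacobian ideal J(f) in C{x,y} is {y^3, x^2 + 3*y^2, x*y}; counting standard monomials gives mu = 4. Corank 2; j^3 = y*(x^2 + y^2) splits into three distinct lines over C (the quadratic factor has nonzero discriminant), so D_4.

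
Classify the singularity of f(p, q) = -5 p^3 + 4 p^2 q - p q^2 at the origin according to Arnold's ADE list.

D_4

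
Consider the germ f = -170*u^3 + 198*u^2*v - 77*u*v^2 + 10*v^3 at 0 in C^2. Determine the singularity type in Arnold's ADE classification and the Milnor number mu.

Type D_{4}, Milnor number mu = 4.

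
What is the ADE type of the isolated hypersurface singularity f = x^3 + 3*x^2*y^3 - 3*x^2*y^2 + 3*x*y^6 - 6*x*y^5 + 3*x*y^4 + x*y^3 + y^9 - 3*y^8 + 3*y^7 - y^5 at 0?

The Hessian of f at 0 is [[0, 0], [0, 0]] with rank 0, so corank 2. A Groebner basis of the Jacobian ideal J(f) in C{x,y} is {-x^2 + y^4 - y^3/3, x^3, x^2*y + x^2/3 + y^3/9, -x^2 + x*y^2 - y^3/3}; counting standard monomials gives mu = 7. Corank 2; j^3 = x^3 is a perfect cube, so E-series; the 4-jet and mu = 7 give E_7.

E7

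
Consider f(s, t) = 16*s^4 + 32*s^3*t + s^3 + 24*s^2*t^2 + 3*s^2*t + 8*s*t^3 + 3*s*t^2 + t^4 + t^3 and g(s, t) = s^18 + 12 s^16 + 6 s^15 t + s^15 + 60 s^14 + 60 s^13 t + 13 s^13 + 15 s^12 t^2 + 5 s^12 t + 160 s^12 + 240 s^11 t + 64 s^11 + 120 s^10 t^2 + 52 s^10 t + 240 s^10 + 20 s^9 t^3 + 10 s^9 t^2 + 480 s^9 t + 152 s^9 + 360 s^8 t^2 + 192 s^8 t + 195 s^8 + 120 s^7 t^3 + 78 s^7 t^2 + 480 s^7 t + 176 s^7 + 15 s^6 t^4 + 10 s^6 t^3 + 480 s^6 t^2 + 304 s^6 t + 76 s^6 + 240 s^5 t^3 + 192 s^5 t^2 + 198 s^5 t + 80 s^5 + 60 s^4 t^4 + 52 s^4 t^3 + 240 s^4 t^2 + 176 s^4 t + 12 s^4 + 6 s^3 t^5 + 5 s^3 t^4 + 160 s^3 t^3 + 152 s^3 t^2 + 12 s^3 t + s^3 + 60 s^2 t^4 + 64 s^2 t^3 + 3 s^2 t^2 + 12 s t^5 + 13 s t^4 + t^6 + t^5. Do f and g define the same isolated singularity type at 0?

No.

The Hessian of f at 0 is [[0, 0], [0, 0]] with rank 0, so corank 2. A Groebner basis of the Jacobian ideal J(f) in C{s,t} is {t^4, s*t^2 + 5*t^3/6, s^2 + 2*s*t + t^2}; counting standard monomials gives mu = 6. Corank 2; j^3 = (s + t)^3 is a perfect cube, so E-series; the 4-jet and mu = 6 give E_6. The Hessian of g at 0 is [[0, 0], [0, 0]] with rank 0, so corank 2. A Groebner basis of the Jacobian ideal J(g) in C{s,t} is {-s^2/16 + s*t^3 - s*t^2/8, s^2/2 + s*t^2 + t^4, s^3, s^2*t + s^2/8 + s*t^2/4}; counting standard monomials gives mu = 8. Corank 2; j^3 = s^3 is a perfect cube, so E-series; the 5-jet and mu = 8 give E_8. f is E_6 but g is E_8, hence not right-equivalent.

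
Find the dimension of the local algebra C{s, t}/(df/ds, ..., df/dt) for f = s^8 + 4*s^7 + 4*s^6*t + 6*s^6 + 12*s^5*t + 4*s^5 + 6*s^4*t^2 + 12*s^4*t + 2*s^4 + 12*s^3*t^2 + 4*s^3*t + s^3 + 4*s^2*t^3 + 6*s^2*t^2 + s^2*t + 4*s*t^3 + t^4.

5

The Hessian of f at 0 has rank 0. Corank 2; j^3 = s^2*(s + t) has shape L^2 M (L != M), so D-series; mu = 5 gives D_5.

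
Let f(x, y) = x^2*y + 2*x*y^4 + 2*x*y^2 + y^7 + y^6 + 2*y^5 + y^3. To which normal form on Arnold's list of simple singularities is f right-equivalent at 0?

D7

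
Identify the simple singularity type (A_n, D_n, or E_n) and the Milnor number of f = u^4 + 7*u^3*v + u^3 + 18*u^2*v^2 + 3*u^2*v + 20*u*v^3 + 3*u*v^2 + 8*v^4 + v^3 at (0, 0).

The Hessian of f at 0 has rank 0. Corank 2; j^3 = (u + v)^3 is a perfect cube, so E-series; the 4-jet and mu = 7 give E_7.

Type E_{7}, Milnor number mu = 7.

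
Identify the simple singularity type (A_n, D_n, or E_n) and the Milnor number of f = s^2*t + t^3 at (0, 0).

Type D_4, Milnor number mu = 4.

The Hessian of f at 0 is [[0, 0], [0, 0]] with rank 0, so corank 2. A Groebner basis of the Jacobian ideal J(f) in C{s,t} is {t^3, s^2 + 3*t^2, s*t}; counting standard monomials gives mu = 4. Corank 2; j^3 = t*(s^2 + t^2) splits into three distinct lines over C (the quadratic factor has nonzero discriminant), so D_4.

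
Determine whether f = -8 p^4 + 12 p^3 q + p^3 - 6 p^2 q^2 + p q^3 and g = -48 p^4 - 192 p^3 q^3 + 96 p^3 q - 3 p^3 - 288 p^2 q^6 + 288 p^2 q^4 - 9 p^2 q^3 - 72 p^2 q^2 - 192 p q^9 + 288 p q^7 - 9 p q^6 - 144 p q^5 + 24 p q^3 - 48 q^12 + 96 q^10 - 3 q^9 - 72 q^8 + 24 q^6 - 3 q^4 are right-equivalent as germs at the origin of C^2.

The Hessian of f at 0 is [[0, 0], [0, 0]] with rank 0, so corank 2. A Groebner basis of the Jacobian ideal J(f) in C{p,q} is {3*p^2/4 + q^4 + q^3/4, p^3, p^2*q - p^2/4 - q^3/12, -p^2 + p*q^2 - q^3/3}; counting standard monomials gives mu = 7. Corank 2; j^3 = p^3 is a perfect cube, so E-series; the 4-jet and mu = 7 give E_7. The Hessian of g at 0 is [[0, 0], [0, 0]] with rank 0, so corank 2. A Groebner basis of the Jacobian ideal J(g) in C{p,q} is {q^4, p*q^2 - q^3/6, p^2}; counting standard monomials gives mu = 6. Corank 2; j^3 = -3*p^3 is a perfect cube, so E-series; the 4-jet and mu = 6 give E_6. f is E_7 but g is E_6, hence not right-equivalent.

No.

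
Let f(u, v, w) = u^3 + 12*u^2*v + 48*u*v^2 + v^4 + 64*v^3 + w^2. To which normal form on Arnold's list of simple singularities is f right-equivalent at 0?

E6

The Hessian of f at 0 is [[0, 0, 0], [0, 0, 0], [0, 0, 2]] with rank 1, so corank 2. A Groebner basis of the Jacobian ideal J(f) in C{u,v,w} is {v^3, u^2 + 8*u*v + 16*v^2, w}; counting standard monomials gives mu = 6. Corank 2; j^3 = (u + 4*v)^3 is a perfect cube, so E-series; the 4-jet and mu = 6 give E_6.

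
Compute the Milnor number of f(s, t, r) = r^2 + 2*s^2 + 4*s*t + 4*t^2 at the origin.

1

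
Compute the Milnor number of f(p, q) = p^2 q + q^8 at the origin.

The Hessian of f at 0 is [[0, 0], [0, 0]] with rank 0, so corank 2. A Groebner basis of the Jacobian ideal J(f) in C{p,q} is {p^2/8 + q^7, p^3, p*q}; counting standard monomials gives mu = 9. Corank 2; j^3 = p^2*q has shape L^2 M (L != M), so D-series; mu = 9 gives D_9.

9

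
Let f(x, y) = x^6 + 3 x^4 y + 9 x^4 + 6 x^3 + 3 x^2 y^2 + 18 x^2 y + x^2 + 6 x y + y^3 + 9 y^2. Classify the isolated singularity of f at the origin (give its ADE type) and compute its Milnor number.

Type A_2, Milnor number mu = 2.

The Hessian of f at 0 is [[2, 6], [6, 18]] with rank 1, so corank 1. A Groebner basis of the Jacobian ideal J(f) in C{x,y} is {y^2, x + 3*y}; counting standard monomials gives mu = 2. Corank 1: A-series; mu = 2 gives A_2.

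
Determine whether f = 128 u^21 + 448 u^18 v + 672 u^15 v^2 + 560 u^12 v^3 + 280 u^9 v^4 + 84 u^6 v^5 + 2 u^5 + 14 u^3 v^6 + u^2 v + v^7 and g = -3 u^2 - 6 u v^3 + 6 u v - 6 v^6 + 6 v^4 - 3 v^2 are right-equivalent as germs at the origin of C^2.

The Hessian of f at 0 is [[0, 0], [0, 0]] with rank 0, so corank 2. A Groebner basis of the Jacobian ideal J(f) in C{u,v} is {u^2/7 + v^6, u^3, u*v}; counting standard monomials gives mu = 8. Corank 2; j^3 = u^2*v has shape L^2 M (L != M), so D-series; mu = 8 gives D_8. The Hessian of g at 0 is [[-6, 6], [6, -6]] with rank 1, so corank 1. A Groebner basis of the Jacobian ideal J(g) in C{u,v} is {u*v^2 + u - v, u + v^3 - v, u^2 - 2*u*v + v^2}; counting standard monomials gives mu = 5. Corank 1: A-series; mu = 5 gives A_5. f is D_8 but g is A_5, hence not right-equivalent.

No.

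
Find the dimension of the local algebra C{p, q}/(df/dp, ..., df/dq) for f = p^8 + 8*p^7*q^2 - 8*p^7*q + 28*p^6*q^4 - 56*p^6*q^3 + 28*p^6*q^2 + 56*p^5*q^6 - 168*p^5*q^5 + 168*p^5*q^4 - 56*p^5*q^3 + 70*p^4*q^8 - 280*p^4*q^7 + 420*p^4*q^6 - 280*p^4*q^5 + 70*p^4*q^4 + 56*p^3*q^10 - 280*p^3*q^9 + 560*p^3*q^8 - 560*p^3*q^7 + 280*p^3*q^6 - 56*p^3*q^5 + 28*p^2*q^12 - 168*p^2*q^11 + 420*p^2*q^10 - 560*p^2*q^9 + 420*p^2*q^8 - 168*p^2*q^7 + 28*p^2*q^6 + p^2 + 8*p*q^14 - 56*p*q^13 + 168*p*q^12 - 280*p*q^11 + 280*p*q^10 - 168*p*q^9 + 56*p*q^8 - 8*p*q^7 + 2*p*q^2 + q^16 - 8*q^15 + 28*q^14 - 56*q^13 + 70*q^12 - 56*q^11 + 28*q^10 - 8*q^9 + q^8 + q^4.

The Hessian of f at 0 has rank 1. Corank 1: A-series; mu = 7 gives A_7.

7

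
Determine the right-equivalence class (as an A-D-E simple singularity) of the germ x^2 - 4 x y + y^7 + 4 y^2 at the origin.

A_{6}

The Hessian of f at 0 is [[2, -4], [-4, 8]] with rank 1, so corank 1. A Groebner basis of the Jacobian ideal J(f) in C{x,y} is {y^6, x - 2*y}; counting standard monomials gives mu = 6. Corank 1: A-series; mu = 6 gives A_6.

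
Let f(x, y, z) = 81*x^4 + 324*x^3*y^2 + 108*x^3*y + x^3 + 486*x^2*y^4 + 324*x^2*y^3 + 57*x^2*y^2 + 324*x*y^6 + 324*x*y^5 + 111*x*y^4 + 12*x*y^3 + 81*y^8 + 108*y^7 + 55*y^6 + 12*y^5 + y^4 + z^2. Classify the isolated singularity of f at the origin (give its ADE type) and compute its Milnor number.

Type E_{6}, Milnor number mu = 6.

The Hessian of f at 0 has rank 1. Corank 2; j^3 = x^3 is a perfect cube, so E-series; the 4-jet and mu = 6 give E_6.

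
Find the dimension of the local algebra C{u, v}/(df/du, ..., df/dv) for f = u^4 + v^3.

The Hessian of f at 0 is [[0, 0], [0, 0]] with rank 0, so corank 2. A Groebner basis of the Jacobian ideal J(f) in C{u,v} is {u^3, v^2}; counting standard monomials gives mu = 6. Corank 2; j^3 = v^3 is a perfect cube, so E-series; the 4-jet and mu = 6 give E_6.

6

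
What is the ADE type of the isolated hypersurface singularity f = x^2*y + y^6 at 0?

D_7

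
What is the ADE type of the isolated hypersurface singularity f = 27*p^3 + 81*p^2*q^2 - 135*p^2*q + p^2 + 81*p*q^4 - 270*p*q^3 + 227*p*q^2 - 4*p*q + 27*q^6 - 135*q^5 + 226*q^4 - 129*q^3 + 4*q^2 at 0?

A2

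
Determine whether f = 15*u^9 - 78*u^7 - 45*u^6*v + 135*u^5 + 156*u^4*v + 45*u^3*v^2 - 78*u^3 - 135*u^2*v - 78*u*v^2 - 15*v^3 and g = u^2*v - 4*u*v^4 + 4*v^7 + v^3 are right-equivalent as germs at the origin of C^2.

The Hessian of f at 0 has rank 0. Corank 2; j^3 = -3*(2*u + v)*(13*u^2 + 16*u*v + 5*v^2) splits into three distinct lines over C (the quadratic factor has nonzero discriminant), so D_4. The Hessian of g at 0 has rank 0. Corank 2; j^3 = v*(u^2 + v^2) splits into three distinct lines over C (the quadratic factor has nonzero discriminant), so D_4. Both have type D_4, hence right-equivalent.

Yes.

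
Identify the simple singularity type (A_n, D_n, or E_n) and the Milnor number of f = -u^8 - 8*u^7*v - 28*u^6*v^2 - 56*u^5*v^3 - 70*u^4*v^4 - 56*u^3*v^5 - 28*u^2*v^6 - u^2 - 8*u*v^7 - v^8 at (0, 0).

Type A_7, Milnor number mu = 7.

The Hessian of f at 0 is [[-2, 0], [0, 0]] with rank 1, so corank 1. A Groebner basis of the Jacobian ideal J(f) in C{u,v} is {v^7, u}; counting standard monomials gives mu = 7. Corank 1: A-series; mu = 7 gives A_7.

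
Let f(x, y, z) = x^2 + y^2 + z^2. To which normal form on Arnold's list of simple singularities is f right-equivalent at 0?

A_{1}

The Hessian of f at 0 has rank 3. Corank 0: nondegenerate Morse point, so A_1.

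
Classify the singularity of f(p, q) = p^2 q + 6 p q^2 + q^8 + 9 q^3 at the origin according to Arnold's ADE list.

D9

The Hessian of f at 0 has rank 0. Corank 2; j^3 = q*(p + 3*q)^2 has shape L^2 M (L != M), so D-series; mu = 9 gives D_9.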